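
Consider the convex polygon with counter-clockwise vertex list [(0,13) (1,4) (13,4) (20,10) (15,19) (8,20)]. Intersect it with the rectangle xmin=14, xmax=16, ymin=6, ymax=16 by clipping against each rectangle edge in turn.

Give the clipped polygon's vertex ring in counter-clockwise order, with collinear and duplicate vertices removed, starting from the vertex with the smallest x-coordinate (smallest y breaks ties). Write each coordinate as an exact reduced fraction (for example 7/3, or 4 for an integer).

1. After x ≥ 14: [(14,34/7) (20,10) (15,19) (14,134/7)]
2. After x ≤ 16: [(14,34/7) (16,46/7) (16,86/5) (15,19) (14,134/7)]
3. After y ≥ 6: [(14,6) (46/3,6) (16,46/7) (16,86/5) (15,19) (14,134/7)]
4. After y ≤ 16: [(14,16) (14,6) (46/3,6) (16,46/7) (16,16)]
5. Canonical ring: [(14,6) (46/3,6) (16,46/7) (16,16) (14,16)]

Clipped polygon: [(14,6) (46/3,6) (16,46/7) (16,16) (14,16)]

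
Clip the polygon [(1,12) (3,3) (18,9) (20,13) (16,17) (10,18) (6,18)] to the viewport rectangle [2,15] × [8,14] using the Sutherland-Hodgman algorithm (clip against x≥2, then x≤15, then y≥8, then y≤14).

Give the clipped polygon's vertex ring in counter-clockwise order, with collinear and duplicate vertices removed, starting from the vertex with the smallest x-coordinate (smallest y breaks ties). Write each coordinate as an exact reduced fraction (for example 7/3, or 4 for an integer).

Clipped polygon: [(2,8) (15,8) (15,14) (8/3,14) (2,66/5)]

1. After x ≥ 2: [(2,66/5) (2,15/2) (3,3) (18,9) (20,13) (16,17) (10,18) (6,18)]
2. After x ≤ 15: [(2,66/5) (2,15/2) (3,3) (15,39/5) (15,103/6) (10,18) (6,18)]
3. After y ≥ 8: [(2,66/5) (2,8) (15,8) (15,103/6) (10,18) (6,18)]
4. After y ≤ 14: [(8/3,14) (2,66/5) (2,8) (15,8) (15,14)]
5. Canonical ring: [(2,8) (15,8) (15,14) (8/3,14) (2,66/5)]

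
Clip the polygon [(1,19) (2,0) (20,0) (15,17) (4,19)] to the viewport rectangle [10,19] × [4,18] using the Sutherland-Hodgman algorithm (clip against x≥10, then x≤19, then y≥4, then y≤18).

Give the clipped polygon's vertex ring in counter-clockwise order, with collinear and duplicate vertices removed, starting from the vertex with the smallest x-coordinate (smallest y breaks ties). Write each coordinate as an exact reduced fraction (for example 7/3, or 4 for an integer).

1. After x ≥ 10: [(10,0) (20,0) (15,17) (10,197/11)]
2. After x ≤ 19: [(10,0) (19,0) (19,17/5) (15,17) (10,197/11)]
3. After y ≥ 4: [(10,4) (320/17,4) (15,17) (10,197/11)]
4. After y ≤ 18: [(10,4) (320/17,4) (15,17) (10,197/11)]
5. Canonical ring: [(10,4) (320/17,4) (15,17) (10,197/11)]

Clipped polygon: [(10,4) (320/17,4) (15,17) (10,197/11)]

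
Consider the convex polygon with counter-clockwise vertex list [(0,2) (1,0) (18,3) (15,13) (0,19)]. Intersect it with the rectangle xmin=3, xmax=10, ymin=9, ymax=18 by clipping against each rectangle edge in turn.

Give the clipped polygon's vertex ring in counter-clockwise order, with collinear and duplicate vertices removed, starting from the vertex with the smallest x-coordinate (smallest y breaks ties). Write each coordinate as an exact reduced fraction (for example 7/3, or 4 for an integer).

Clipped polygon: [(3,9) (10,9) (10,15) (3,89/5)]

1. After x ≥ 3: [(3,6/17) (18,3) (15,13) (3,89/5)]
2. After x ≤ 10: [(3,6/17) (10,27/17) (10,15) (3,89/5)]
3. After y ≥ 9: [(3,9) (10,9) (10,15) (3,89/5)]
4. After y ≤ 18: [(3,9) (10,9) (10,15) (3,89/5)]
5. Canonical ring: [(3,9) (10,9) (10,15) (3,89/5)]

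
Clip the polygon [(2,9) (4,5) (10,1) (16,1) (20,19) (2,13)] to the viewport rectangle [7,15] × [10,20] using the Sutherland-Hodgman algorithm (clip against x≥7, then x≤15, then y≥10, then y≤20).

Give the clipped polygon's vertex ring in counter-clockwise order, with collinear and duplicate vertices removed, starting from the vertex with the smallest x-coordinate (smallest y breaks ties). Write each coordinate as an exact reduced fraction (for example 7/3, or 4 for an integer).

1. After x ≥ 7: [(7,3) (10,1) (16,1) (20,19) (7,44/3)]
2. After x ≤ 15: [(7,3) (10,1) (15,1) (15,52/3) (7,44/3)]
3. After y ≥ 10: [(7,10) (15,10) (15,52/3) (7,44/3)]
4. After y ≤ 20: [(7,10) (15,10) (15,52/3) (7,44/3)]
5. Canonical ring: [(7,10) (15,10) (15,52/3) (7,44/3)]

Clipped polygon: [(7,10) (15,10) (15,52/3) (7,44/3)]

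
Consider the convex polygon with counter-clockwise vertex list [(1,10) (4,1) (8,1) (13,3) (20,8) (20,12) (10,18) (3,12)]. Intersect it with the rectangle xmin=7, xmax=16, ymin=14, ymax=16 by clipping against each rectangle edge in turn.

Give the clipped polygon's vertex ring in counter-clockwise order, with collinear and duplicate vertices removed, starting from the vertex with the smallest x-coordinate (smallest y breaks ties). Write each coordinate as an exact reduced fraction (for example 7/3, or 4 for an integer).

1. After x ≥ 7: [(7,1) (8,1) (13,3) (20,8) (20,12) (10,18) (7,108/7)]
2. After x ≤ 16: [(7,1) (8,1) (13,3) (16,36/7) (16,72/5) (10,18) (7,108/7)]
3. After y ≥ 14: [(7,14) (16,14) (16,72/5) (10,18) (7,108/7)]
4. After y ≤ 16: [(7,14) (16,14) (16,72/5) (40/3,16) (23/3,16) (7,108/7)]
5. Canonical ring: [(7,14) (16,14) (16,72/5) (40/3,16) (23/3,16) (7,108/7)]

Clipped polygon: [(7,14) (16,14) (16,72/5) (40/3,16) (23/3,16) (7,108/7)]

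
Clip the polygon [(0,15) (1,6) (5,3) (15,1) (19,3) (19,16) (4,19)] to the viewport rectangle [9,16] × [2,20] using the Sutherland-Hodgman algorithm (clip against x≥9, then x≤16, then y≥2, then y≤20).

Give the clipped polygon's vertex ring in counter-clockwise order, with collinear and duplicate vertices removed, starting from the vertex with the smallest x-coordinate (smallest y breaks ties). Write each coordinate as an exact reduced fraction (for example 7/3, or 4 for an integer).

Clipped polygon: [(9,11/5) (10,2) (16,2) (16,83/5) (9,18)]

1. After x ≥ 9: [(9,11/5) (15,1) (19,3) (19,16) (9,18)]
2. After x ≤ 16: [(9,11/5) (15,1) (16,3/2) (16,83/5) (9,18)]
3. After y ≥ 2: [(9,11/5) (10,2) (16,2) (16,83/5) (9,18)]
4. After y ≤ 20: [(9,11/5) (10,2) (16,2) (16,83/5) (9,18)]
5. Canonical ring: [(9,11/5) (10,2) (16,2) (16,83/5) (9,18)]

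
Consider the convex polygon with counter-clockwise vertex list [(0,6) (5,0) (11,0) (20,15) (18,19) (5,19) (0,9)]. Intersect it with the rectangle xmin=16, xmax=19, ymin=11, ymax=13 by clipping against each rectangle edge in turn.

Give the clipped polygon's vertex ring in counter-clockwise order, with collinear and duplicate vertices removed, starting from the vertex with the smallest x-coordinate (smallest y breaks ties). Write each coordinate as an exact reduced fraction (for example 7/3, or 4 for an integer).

Clipped polygon: [(16,11) (88/5,11) (94/5,13) (16,13)]

1. After x ≥ 16: [(16,25/3) (20,15) (18,19) (16,19)]
2. After x ≤ 19: [(16,25/3) (19,40/3) (19,17) (18,19) (16,19)]
3. After y ≥ 11: [(16,11) (88/5,11) (19,40/3) (19,17) (18,19) (16,19)]
4. After y ≤ 13: [(16,13) (16,11) (88/5,11) (94/5,13)]
5. Canonical ring: [(16,11) (88/5,11) (94/5,13) (16,13)]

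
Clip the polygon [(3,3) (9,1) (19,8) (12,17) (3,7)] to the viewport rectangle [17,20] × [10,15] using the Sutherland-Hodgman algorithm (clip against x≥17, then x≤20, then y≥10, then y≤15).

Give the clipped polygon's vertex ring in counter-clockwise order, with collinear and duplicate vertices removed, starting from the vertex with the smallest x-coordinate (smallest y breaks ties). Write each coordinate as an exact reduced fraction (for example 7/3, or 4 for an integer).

1. After x ≥ 17: [(17,33/5) (19,8) (17,74/7)]
2. After x ≤ 20: [(17,33/5) (19,8) (17,74/7)]
3. After y ≥ 10: [(17,10) (157/9,10) (17,74/7)]
4. After y ≤ 15: [(17,10) (157/9,10) (17,74/7)]
5. Canonical ring: [(17,10) (157/9,10) (17,74/7)]

Clipped polygon: [(17,10) (157/9,10) (17,74/7)]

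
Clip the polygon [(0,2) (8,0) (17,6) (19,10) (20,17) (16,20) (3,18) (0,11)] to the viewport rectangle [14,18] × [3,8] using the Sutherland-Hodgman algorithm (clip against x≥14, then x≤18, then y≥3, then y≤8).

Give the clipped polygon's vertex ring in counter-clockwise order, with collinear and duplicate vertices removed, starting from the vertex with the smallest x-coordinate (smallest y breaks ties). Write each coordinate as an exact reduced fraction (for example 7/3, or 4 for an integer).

1. After x ≥ 14: [(14,4) (17,6) (19,10) (20,17) (16,20) (14,256/13)]
2. After x ≤ 18: [(14,4) (17,6) (18,8) (18,37/2) (16,20) (14,256/13)]
3. After y ≥ 3: [(14,4) (17,6) (18,8) (18,37/2) (16,20) (14,256/13)]
4. After y ≤ 8: [(14,8) (14,4) (17,6) (18,8) (18,8)]
5. Canonical ring: [(14,4) (17,6) (18,8) (14,8)]

Clipped polygon: [(14,4) (17,6) (18,8) (14,8)]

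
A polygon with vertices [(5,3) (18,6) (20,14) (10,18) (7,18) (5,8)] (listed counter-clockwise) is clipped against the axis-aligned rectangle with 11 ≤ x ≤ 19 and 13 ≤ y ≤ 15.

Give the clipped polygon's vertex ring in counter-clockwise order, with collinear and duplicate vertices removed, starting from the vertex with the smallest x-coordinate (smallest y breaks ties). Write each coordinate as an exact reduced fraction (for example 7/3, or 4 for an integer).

1. After x ≥ 11: [(11,57/13) (18,6) (20,14) (11,88/5)]
2. After x ≤ 19: [(11,57/13) (18,6) (19,10) (19,72/5) (11,88/5)]
3. After y ≥ 13: [(11,13) (19,13) (19,72/5) (11,88/5)]
4. After y ≤ 15: [(11,15) (11,13) (19,13) (19,72/5) (35/2,15)]
5. Canonical ring: [(11,13) (19,13) (19,72/5) (35/2,15) (11,15)]

Clipped polygon: [(11,13) (19,13) (19,72/5) (35/2,15) (11,15)]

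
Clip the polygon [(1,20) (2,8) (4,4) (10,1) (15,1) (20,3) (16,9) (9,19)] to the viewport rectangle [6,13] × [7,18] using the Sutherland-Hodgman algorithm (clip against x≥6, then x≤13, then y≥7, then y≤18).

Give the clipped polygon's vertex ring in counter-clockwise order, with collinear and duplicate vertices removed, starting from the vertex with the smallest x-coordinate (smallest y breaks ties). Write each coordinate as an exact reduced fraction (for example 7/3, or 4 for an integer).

Clipped polygon: [(6,7) (13,7) (13,93/7) (97/10,18) (6,18)]

1. After x ≥ 6: [(6,155/8) (6,3) (10,1) (15,1) (20,3) (16,9) (9,19)]
2. After x ≤ 13: [(6,155/8) (6,3) (10,1) (13,1) (13,93/7) (9,19)]
3. After y ≥ 7: [(6,155/8) (6,7) (13,7) (13,93/7) (9,19)]
4. After y ≤ 18: [(6,18) (6,7) (13,7) (13,93/7) (97/10,18)]
5. Canonical ring: [(6,7) (13,7) (13,93/7) (97/10,18) (6,18)]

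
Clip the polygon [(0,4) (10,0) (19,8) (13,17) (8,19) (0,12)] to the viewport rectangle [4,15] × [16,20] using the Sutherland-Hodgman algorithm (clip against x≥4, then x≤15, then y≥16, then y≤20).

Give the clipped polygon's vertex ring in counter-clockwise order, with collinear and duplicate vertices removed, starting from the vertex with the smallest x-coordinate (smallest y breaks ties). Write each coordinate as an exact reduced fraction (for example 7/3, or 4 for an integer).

1. After x ≥ 4: [(4,12/5) (10,0) (19,8) (13,17) (8,19) (4,31/2)]
2. After x ≤ 15: [(4,12/5) (10,0) (15,40/9) (15,14) (13,17) (8,19) (4,31/2)]
3. After y ≥ 16: [(41/3,16) (13,17) (8,19) (32/7,16)]
4. After y ≤ 20: [(41/3,16) (13,17) (8,19) (32/7,16)]
5. Canonical ring: [(32/7,16) (41/3,16) (13,17) (8,19)]

Clipped polygon: [(32/7,16) (41/3,16) (13,17) (8,19)]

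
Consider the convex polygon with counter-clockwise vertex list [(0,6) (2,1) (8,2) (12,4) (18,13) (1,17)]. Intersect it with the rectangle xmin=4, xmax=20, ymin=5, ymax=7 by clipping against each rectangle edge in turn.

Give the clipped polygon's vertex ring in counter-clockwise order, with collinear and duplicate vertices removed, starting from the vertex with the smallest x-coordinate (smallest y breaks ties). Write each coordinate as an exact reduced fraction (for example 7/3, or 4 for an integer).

1. After x ≥ 4: [(4,4/3) (8,2) (12,4) (18,13) (4,277/17)]
2. After x ≤ 20: [(4,4/3) (8,2) (12,4) (18,13) (4,277/17)]
3. After y ≥ 5: [(4,5) (38/3,5) (18,13) (4,277/17)]
4. After y ≤ 7: [(4,7) (4,5) (38/3,5) (14,7)]
5. Canonical ring: [(4,5) (38/3,5) (14,7) (4,7)]

Clipped polygon: [(4,5) (38/3,5) (14,7) (4,7)]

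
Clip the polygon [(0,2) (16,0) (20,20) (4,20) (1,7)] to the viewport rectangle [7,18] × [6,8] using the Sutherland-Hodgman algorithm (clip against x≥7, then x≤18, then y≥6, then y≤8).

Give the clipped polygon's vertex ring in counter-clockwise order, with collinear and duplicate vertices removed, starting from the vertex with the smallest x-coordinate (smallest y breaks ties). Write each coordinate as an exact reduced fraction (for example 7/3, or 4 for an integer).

1. After x ≥ 7: [(7,9/8) (16,0) (20,20) (7,20)]
2. After x ≤ 18: [(7,9/8) (16,0) (18,10) (18,20) (7,20)]
3. After y ≥ 6: [(7,6) (86/5,6) (18,10) (18,20) (7,20)]
4. After y ≤ 8: [(7,8) (7,6) (86/5,6) (88/5,8)]
5. Canonical ring: [(7,6) (86/5,6) (88/5,8) (7,8)]

Clipped polygon: [(7,6) (86/5,6) (88/5,8) (7,8)]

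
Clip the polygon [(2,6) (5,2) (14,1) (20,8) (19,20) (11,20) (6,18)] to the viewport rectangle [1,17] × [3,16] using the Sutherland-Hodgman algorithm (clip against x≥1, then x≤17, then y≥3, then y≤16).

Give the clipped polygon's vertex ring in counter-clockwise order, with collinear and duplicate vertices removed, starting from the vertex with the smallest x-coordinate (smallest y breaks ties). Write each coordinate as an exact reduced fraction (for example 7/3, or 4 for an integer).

1. After x ≥ 1: [(2,6) (5,2) (14,1) (20,8) (19,20) (11,20) (6,18)]
2. After x ≤ 17: [(2,6) (5,2) (14,1) (17,9/2) (17,20) (11,20) (6,18)]
3. After y ≥ 3: [(2,6) (17/4,3) (110/7,3) (17,9/2) (17,20) (11,20) (6,18)]
4. After y ≤ 16: [(16/3,16) (2,6) (17/4,3) (110/7,3) (17,9/2) (17,16)]
5. Canonical ring: [(2,6) (17/4,3) (110/7,3) (17,9/2) (17,16) (16/3,16)]

Clipped polygon: [(2,6) (17/4,3) (110/7,3) (17,9/2) (17,16) (16/3,16)]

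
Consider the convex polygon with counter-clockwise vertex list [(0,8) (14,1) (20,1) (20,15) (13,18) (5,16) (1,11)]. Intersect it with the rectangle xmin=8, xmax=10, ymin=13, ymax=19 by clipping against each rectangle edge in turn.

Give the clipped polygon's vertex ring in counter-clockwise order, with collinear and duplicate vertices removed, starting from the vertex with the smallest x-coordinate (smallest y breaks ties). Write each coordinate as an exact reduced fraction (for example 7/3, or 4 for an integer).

1. After x ≥ 8: [(8,4) (14,1) (20,1) (20,15) (13,18) (8,67/4)]
2. After x ≤ 10: [(8,4) (10,3) (10,69/4) (8,67/4)]
3. After y ≥ 13: [(8,13) (10,13) (10,69/4) (8,67/4)]
4. After y ≤ 19: [(8,13) (10,13) (10,69/4) (8,67/4)]
5. Canonical ring: [(8,13) (10,13) (10,69/4) (8,67/4)]

Clipped polygon: [(8,13) (10,13) (10,69/4) (8,67/4)]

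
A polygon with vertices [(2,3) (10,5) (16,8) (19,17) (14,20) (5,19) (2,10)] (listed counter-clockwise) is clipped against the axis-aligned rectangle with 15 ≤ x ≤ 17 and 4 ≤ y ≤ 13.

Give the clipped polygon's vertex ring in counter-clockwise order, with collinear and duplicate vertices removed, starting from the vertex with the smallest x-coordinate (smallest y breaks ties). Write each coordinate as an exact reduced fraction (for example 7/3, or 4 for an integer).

Clipped polygon: [(15,15/2) (16,8) (17,11) (17,13) (15,13)]

1. After x ≥ 15: [(15,15/2) (16,8) (19,17) (15,97/5)]
2. After x ≤ 17: [(15,15/2) (16,8) (17,11) (17,91/5) (15,97/5)]
3. After y ≥ 4: [(15,15/2) (16,8) (17,11) (17,91/5) (15,97/5)]
4. After y ≤ 13: [(15,13) (15,15/2) (16,8) (17,11) (17,13)]
5. Canonical ring: [(15,15/2) (16,8) (17,11) (17,13) (15,13)]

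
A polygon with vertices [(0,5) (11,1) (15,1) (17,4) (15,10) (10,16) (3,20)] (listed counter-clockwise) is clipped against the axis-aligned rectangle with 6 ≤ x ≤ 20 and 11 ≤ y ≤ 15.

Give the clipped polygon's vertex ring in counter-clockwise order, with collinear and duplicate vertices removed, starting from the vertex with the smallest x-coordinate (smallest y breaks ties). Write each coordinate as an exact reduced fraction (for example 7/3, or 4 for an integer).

Clipped polygon: [(6,11) (85/6,11) (65/6,15) (6,15)]

1. After x ≥ 6: [(6,31/11) (11,1) (15,1) (17,4) (15,10) (10,16) (6,128/7)]
2. After x ≤ 20: [(6,31/11) (11,1) (15,1) (17,4) (15,10) (10,16) (6,128/7)]
3. After y ≥ 11: [(6,11) (85/6,11) (10,16) (6,128/7)]
4. After y ≤ 15: [(6,15) (6,11) (85/6,11) (65/6,15)]
5. Canonical ring: [(6,11) (85/6,11) (65/6,15) (6,15)]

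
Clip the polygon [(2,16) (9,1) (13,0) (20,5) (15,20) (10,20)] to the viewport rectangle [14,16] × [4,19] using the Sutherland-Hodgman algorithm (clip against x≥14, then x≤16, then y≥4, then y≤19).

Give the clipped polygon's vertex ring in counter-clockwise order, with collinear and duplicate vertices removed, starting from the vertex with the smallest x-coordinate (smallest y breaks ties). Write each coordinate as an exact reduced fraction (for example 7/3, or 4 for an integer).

1. After x ≥ 14: [(14,5/7) (20,5) (15,20) (14,20)]
2. After x ≤ 16: [(14,5/7) (16,15/7) (16,17) (15,20) (14,20)]
3. After y ≥ 4: [(14,4) (16,4) (16,17) (15,20) (14,20)]
4. After y ≤ 19: [(14,19) (14,4) (16,4) (16,17) (46/3,19)]
5. Canonical ring: [(14,4) (16,4) (16,17) (46/3,19) (14,19)]

Clipped polygon: [(14,4) (16,4) (16,17) (46/3,19) (14,19)]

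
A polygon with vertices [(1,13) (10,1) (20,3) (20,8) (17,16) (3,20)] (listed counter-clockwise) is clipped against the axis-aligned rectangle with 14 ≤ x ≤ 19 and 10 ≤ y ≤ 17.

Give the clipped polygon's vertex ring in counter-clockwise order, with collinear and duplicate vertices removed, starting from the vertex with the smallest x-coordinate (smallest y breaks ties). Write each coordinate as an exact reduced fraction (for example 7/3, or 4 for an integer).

Clipped polygon: [(14,10) (19,10) (19,32/3) (17,16) (14,118/7)]

1. After x ≥ 14: [(14,9/5) (20,3) (20,8) (17,16) (14,118/7)]
2. After x ≤ 19: [(14,9/5) (19,14/5) (19,32/3) (17,16) (14,118/7)]
3. After y ≥ 10: [(14,10) (19,10) (19,32/3) (17,16) (14,118/7)]
4. After y ≤ 17: [(14,10) (19,10) (19,32/3) (17,16) (14,118/7)]
5. Canonical ring: [(14,10) (19,10) (19,32/3) (17,16) (14,118/7)]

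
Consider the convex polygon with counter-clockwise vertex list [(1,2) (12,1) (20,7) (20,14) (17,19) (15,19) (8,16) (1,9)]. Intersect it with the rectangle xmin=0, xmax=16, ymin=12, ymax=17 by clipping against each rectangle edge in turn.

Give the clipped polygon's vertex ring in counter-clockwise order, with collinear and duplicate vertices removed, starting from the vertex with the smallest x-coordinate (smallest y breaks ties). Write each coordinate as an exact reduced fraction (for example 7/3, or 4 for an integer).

1. After x ≥ 0: [(1,2) (12,1) (20,7) (20,14) (17,19) (15,19) (8,16) (1,9)]
2. After x ≤ 16: [(1,2) (12,1) (16,4) (16,19) (15,19) (8,16) (1,9)]
3. After y ≥ 12: [(16,12) (16,19) (15,19) (8,16) (4,12)]
4. After y ≤ 17: [(16,12) (16,17) (31/3,17) (8,16) (4,12)]
5. Canonical ring: [(4,12) (16,12) (16,17) (31/3,17) (8,16)]

Clipped polygon: [(4,12) (16,12) (16,17) (31/3,17) (8,16)]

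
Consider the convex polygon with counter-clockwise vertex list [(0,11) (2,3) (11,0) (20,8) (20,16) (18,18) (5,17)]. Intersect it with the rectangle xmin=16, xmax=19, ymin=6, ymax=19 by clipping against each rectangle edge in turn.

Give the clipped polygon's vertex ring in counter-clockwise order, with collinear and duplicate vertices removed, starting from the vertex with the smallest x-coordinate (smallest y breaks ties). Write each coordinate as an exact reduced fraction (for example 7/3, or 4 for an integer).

1. After x ≥ 16: [(16,40/9) (20,8) (20,16) (18,18) (16,232/13)]
2. After x ≤ 19: [(16,40/9) (19,64/9) (19,17) (18,18) (16,232/13)]
3. After y ≥ 6: [(16,6) (71/4,6) (19,64/9) (19,17) (18,18) (16,232/13)]
4. After y ≤ 19: [(16,6) (71/4,6) (19,64/9) (19,17) (18,18) (16,232/13)]
5. Canonical ring: [(16,6) (71/4,6) (19,64/9) (19,17) (18,18) (16,232/13)]

Clipped polygon: [(16,6) (71/4,6) (19,64/9) (19,17) (18,18) (16,232/13)]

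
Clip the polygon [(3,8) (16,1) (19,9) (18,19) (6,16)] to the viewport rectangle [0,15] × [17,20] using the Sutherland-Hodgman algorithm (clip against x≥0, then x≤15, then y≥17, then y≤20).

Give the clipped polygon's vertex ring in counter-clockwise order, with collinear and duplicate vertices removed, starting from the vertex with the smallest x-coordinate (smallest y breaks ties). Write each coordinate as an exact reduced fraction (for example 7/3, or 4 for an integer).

1. After x ≥ 0: [(3,8) (16,1) (19,9) (18,19) (6,16)]
2. After x ≤ 15: [(3,8) (15,20/13) (15,73/4) (6,16)]
3. After y ≥ 17: [(15,17) (15,73/4) (10,17)]
4. After y ≤ 20: [(15,17) (15,73/4) (10,17)]
5. Canonical ring: [(10,17) (15,17) (15,73/4)]

Clipped polygon: [(10,17) (15,17) (15,73/4)]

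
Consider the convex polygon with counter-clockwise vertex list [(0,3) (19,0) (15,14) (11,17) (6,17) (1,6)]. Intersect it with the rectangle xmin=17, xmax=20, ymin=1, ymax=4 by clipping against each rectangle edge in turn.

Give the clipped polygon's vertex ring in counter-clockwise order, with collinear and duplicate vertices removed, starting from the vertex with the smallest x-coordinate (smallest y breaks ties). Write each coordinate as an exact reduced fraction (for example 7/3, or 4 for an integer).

1. After x ≥ 17: [(17,6/19) (19,0) (17,7)]
2. After x ≤ 20: [(17,6/19) (19,0) (17,7)]
3. After y ≥ 1: [(17,1) (131/7,1) (17,7)]
4. After y ≤ 4: [(17,4) (17,1) (131/7,1) (125/7,4)]
5. Canonical ring: [(17,1) (131/7,1) (125/7,4) (17,4)]

Clipped polygon: [(17,1) (131/7,1) (125/7,4) (17,4)]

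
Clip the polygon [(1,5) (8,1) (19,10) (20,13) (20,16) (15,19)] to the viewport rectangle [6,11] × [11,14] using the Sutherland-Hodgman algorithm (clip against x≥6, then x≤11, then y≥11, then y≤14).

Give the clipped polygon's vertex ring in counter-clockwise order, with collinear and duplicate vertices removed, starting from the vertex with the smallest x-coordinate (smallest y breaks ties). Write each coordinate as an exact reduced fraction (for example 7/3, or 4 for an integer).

1. After x ≥ 6: [(6,10) (6,15/7) (8,1) (19,10) (20,13) (20,16) (15,19)]
2. After x ≤ 11: [(11,15) (6,10) (6,15/7) (8,1) (11,38/11)]
3. After y ≥ 11: [(11,11) (11,15) (7,11)]
4. After y ≤ 14: [(11,11) (11,14) (10,14) (7,11)]
5. Canonical ring: [(7,11) (11,11) (11,14) (10,14)]

Clipped polygon: [(7,11) (11,11) (11,14) (10,14)]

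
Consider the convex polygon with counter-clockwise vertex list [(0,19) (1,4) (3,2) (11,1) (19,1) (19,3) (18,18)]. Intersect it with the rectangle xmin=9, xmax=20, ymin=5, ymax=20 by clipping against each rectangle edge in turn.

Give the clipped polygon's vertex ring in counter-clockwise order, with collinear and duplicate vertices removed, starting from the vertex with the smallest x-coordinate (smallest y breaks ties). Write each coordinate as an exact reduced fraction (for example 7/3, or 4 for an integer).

Clipped polygon: [(9,5) (283/15,5) (18,18) (9,37/2)]

1. After x ≥ 9: [(9,37/2) (9,5/4) (11,1) (19,1) (19,3) (18,18)]
2. After x ≤ 20: [(9,37/2) (9,5/4) (11,1) (19,1) (19,3) (18,18)]
3. After y ≥ 5: [(9,37/2) (9,5) (283/15,5) (18,18)]
4. After y ≤ 20: [(9,37/2) (9,5) (283/15,5) (18,18)]
5. Canonical ring: [(9,5) (283/15,5) (18,18) (9,37/2)]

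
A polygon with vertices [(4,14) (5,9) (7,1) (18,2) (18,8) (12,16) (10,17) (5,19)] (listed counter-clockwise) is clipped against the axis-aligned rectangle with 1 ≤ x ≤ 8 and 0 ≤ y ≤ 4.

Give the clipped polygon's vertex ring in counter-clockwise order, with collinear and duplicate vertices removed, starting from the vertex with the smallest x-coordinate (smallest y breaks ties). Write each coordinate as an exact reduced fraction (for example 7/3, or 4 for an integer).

Clipped polygon: [(25/4,4) (7,1) (8,12/11) (8,4)]

1. After x ≥ 1: [(4,14) (5,9) (7,1) (18,2) (18,8) (12,16) (10,17) (5,19)]
2. After x ≤ 8: [(4,14) (5,9) (7,1) (8,12/11) (8,89/5) (5,19)]
3. After y ≥ 0: [(4,14) (5,9) (7,1) (8,12/11) (8,89/5) (5,19)]
4. After y ≤ 4: [(25/4,4) (7,1) (8,12/11) (8,4)]
5. Canonical ring: [(25/4,4) (7,1) (8,12/11) (8,4)]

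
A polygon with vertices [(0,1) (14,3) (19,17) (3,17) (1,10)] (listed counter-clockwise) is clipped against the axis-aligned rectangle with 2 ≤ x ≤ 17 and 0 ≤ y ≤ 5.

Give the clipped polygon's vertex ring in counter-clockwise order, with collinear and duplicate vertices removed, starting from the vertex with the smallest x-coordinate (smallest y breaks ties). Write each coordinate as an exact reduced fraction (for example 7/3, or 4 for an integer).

Clipped polygon: [(2,9/7) (14,3) (103/7,5) (2,5)]

1. After x ≥ 2: [(2,9/7) (14,3) (19,17) (3,17) (2,27/2)]
2. After x ≤ 17: [(2,9/7) (14,3) (17,57/5) (17,17) (3,17) (2,27/2)]
3. After y ≥ 0: [(2,9/7) (14,3) (17,57/5) (17,17) (3,17) (2,27/2)]
4. After y ≤ 5: [(2,5) (2,9/7) (14,3) (103/7,5)]
5. Canonical ring: [(2,9/7) (14,3) (103/7,5) (2,5)]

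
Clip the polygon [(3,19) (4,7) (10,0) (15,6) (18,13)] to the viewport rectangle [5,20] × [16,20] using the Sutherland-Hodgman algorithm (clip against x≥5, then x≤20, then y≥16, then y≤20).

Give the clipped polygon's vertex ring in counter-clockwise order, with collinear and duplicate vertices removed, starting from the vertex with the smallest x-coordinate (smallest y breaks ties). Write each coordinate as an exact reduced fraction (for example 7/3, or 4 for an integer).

1. After x ≥ 5: [(5,91/5) (5,35/6) (10,0) (15,6) (18,13)]
2. After x ≤ 20: [(5,91/5) (5,35/6) (10,0) (15,6) (18,13)]
3. After y ≥ 16: [(21/2,16) (5,91/5) (5,16)]
4. After y ≤ 20: [(21/2,16) (5,91/5) (5,16)]
5. Canonical ring: [(5,16) (21/2,16) (5,91/5)]

Clipped polygon: [(5,16) (21/2,16) (5,91/5)]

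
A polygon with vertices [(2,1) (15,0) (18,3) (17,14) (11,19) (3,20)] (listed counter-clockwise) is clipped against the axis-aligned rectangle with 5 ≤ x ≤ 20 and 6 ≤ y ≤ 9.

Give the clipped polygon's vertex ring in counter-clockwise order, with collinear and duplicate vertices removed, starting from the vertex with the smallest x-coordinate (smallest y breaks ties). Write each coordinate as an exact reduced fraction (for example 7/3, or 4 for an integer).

Clipped polygon: [(5,6) (195/11,6) (192/11,9) (5,9)]

1. After x ≥ 5: [(5,10/13) (15,0) (18,3) (17,14) (11,19) (5,79/4)]
2. After x ≤ 20: [(5,10/13) (15,0) (18,3) (17,14) (11,19) (5,79/4)]
3. After y ≥ 6: [(5,6) (195/11,6) (17,14) (11,19) (5,79/4)]
4. After y ≤ 9: [(5,9) (5,6) (195/11,6) (192/11,9)]
5. Canonical ring: [(5,6) (195/11,6) (192/11,9) (5,9)]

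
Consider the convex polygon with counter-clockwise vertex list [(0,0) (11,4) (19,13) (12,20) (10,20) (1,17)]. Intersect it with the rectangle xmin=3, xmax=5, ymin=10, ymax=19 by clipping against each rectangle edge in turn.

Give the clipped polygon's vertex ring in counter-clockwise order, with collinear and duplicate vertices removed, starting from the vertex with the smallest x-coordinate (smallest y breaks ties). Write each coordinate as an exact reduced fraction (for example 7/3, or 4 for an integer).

Clipped polygon: [(3,10) (5,10) (5,55/3) (3,53/3)]

1. After x ≥ 3: [(3,12/11) (11,4) (19,13) (12,20) (10,20) (3,53/3)]
2. After x ≤ 5: [(3,12/11) (5,20/11) (5,55/3) (3,53/3)]
3. After y ≥ 10: [(3,10) (5,10) (5,55/3) (3,53/3)]
4. After y ≤ 19: [(3,10) (5,10) (5,55/3) (3,53/3)]
5. Canonical ring: [(3,10) (5,10) (5,55/3) (3,53/3)]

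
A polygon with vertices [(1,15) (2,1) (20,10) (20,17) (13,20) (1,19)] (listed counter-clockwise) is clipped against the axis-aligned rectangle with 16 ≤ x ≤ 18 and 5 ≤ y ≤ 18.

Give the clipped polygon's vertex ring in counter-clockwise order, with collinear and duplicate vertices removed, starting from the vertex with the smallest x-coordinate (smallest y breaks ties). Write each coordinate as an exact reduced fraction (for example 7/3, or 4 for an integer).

1. After x ≥ 16: [(16,8) (20,10) (20,17) (16,131/7)]
2. After x ≤ 18: [(16,8) (18,9) (18,125/7) (16,131/7)]
3. After y ≥ 5: [(16,8) (18,9) (18,125/7) (16,131/7)]
4. After y ≤ 18: [(16,18) (16,8) (18,9) (18,125/7) (53/3,18)]
5. Canonical ring: [(16,8) (18,9) (18,125/7) (53/3,18) (16,18)]

Clipped polygon: [(16,8) (18,9) (18,125/7) (53/3,18) (16,18)]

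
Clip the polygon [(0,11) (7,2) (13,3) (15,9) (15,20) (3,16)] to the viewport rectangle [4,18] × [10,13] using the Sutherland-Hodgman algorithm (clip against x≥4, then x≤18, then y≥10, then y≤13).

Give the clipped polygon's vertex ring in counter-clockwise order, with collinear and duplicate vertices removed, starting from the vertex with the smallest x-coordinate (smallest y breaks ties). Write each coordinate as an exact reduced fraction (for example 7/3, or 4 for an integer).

1. After x ≥ 4: [(4,41/7) (7,2) (13,3) (15,9) (15,20) (4,49/3)]
2. After x ≤ 18: [(4,41/7) (7,2) (13,3) (15,9) (15,20) (4,49/3)]
3. After y ≥ 10: [(4,10) (15,10) (15,20) (4,49/3)]
4. After y ≤ 13: [(4,13) (4,10) (15,10) (15,13)]
5. Canonical ring: [(4,10) (15,10) (15,13) (4,13)]

Clipped polygon: [(4,10) (15,10) (15,13) (4,13)]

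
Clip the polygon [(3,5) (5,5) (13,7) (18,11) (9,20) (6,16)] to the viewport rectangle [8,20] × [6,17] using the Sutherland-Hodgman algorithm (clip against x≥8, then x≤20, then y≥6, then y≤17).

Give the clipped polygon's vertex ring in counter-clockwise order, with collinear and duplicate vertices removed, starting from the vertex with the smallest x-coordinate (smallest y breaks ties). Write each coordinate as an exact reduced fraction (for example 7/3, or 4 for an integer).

1. After x ≥ 8: [(8,23/4) (13,7) (18,11) (9,20) (8,56/3)]
2. After x ≤ 20: [(8,23/4) (13,7) (18,11) (9,20) (8,56/3)]
3. After y ≥ 6: [(8,6) (9,6) (13,7) (18,11) (9,20) (8,56/3)]
4. After y ≤ 17: [(8,17) (8,6) (9,6) (13,7) (18,11) (12,17)]
5. Canonical ring: [(8,6) (9,6) (13,7) (18,11) (12,17) (8,17)]

Clipped polygon: [(8,6) (9,6) (13,7) (18,11) (12,17) (8,17)]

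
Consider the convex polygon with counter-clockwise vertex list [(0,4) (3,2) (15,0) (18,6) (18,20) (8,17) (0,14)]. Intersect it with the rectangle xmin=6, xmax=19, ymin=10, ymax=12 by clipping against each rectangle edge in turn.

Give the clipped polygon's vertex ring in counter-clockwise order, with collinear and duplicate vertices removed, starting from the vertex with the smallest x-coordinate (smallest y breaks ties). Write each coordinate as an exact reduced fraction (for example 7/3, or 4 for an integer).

Clipped polygon: [(6,10) (18,10) (18,12) (6,12)]

1. After x ≥ 6: [(6,3/2) (15,0) (18,6) (18,20) (8,17) (6,65/4)]
2. After x ≤ 19: [(6,3/2) (15,0) (18,6) (18,20) (8,17) (6,65/4)]
3. After y ≥ 10: [(6,10) (18,10) (18,20) (8,17) (6,65/4)]
4. After y ≤ 12: [(6,12) (6,10) (18,10) (18,12)]
5. Canonical ring: [(6,10) (18,10) (18,12) (6,12)]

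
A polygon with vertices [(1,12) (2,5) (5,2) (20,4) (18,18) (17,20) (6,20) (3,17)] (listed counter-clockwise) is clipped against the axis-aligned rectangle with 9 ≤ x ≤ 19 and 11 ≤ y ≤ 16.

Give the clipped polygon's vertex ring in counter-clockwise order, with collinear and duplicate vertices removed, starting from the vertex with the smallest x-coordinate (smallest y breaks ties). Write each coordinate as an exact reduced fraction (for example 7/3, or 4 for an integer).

1. After x ≥ 9: [(9,38/15) (20,4) (18,18) (17,20) (9,20)]
2. After x ≤ 19: [(9,38/15) (19,58/15) (19,11) (18,18) (17,20) (9,20)]
3. After y ≥ 11: [(9,11) (19,11) (19,11) (18,18) (17,20) (9,20)]
4. After y ≤ 16: [(9,16) (9,11) (19,11) (19,11) (128/7,16)]
5. Canonical ring: [(9,11) (19,11) (128/7,16) (9,16)]

Clipped polygon: [(9,11) (19,11) (128/7,16) (9,16)]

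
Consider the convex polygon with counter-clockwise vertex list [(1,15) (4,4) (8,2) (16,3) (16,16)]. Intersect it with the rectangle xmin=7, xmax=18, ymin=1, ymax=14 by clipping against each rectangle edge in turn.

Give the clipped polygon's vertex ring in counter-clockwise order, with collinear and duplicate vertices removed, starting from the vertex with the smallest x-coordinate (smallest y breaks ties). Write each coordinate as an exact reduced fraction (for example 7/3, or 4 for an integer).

1. After x ≥ 7: [(7,77/5) (7,5/2) (8,2) (16,3) (16,16)]
2. After x ≤ 18: [(7,77/5) (7,5/2) (8,2) (16,3) (16,16)]
3. After y ≥ 1: [(7,77/5) (7,5/2) (8,2) (16,3) (16,16)]
4. After y ≤ 14: [(7,14) (7,5/2) (8,2) (16,3) (16,14)]
5. Canonical ring: [(7,5/2) (8,2) (16,3) (16,14) (7,14)]

Clipped polygon: [(7,5/2) (8,2) (16,3) (16,14) (7,14)]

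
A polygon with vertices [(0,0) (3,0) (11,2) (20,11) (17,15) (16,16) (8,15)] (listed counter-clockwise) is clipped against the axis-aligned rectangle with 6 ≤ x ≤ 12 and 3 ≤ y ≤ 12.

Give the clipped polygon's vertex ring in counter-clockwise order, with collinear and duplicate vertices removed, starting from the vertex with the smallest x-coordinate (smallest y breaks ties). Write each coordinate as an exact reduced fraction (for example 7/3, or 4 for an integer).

Clipped polygon: [(6,3) (12,3) (12,12) (32/5,12) (6,45/4)]

1. After x ≥ 6: [(6,45/4) (6,3/4) (11,2) (20,11) (17,15) (16,16) (8,15)]
2. After x ≤ 12: [(6,45/4) (6,3/4) (11,2) (12,3) (12,31/2) (8,15)]
3. After y ≥ 3: [(6,45/4) (6,3) (12,3) (12,3) (12,31/2) (8,15)]
4. After y ≤ 12: [(32/5,12) (6,45/4) (6,3) (12,3) (12,3) (12,12)]
5. Canonical ring: [(6,3) (12,3) (12,12) (32/5,12) (6,45/4)]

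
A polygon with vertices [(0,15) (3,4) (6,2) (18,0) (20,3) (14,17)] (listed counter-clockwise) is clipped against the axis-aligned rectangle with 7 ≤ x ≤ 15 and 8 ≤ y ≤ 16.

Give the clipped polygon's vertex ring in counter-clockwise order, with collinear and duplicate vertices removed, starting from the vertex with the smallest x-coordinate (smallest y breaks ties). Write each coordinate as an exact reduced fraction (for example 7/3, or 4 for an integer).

Clipped polygon: [(7,8) (15,8) (15,44/3) (101/7,16) (7,16)]

1. After x ≥ 7: [(7,16) (7,11/6) (18,0) (20,3) (14,17)]
2. After x ≤ 15: [(7,16) (7,11/6) (15,1/2) (15,44/3) (14,17)]
3. After y ≥ 8: [(7,16) (7,8) (15,8) (15,44/3) (14,17)]
4. After y ≤ 16: [(7,16) (7,16) (7,8) (15,8) (15,44/3) (101/7,16)]
5. Canonical ring: [(7,8) (15,8) (15,44/3) (101/7,16) (7,16)]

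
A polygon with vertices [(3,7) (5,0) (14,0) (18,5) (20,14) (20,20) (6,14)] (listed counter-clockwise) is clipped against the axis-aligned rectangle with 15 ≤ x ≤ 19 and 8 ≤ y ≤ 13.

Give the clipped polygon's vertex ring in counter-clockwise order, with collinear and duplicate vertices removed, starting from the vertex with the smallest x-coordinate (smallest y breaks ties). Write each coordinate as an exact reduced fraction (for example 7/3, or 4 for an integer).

1. After x ≥ 15: [(15,5/4) (18,5) (20,14) (20,20) (15,125/7)]
2. After x ≤ 19: [(15,5/4) (18,5) (19,19/2) (19,137/7) (15,125/7)]
3. After y ≥ 8: [(15,8) (56/3,8) (19,19/2) (19,137/7) (15,125/7)]
4. After y ≤ 13: [(15,13) (15,8) (56/3,8) (19,19/2) (19,13)]
5. Canonical ring: [(15,8) (56/3,8) (19,19/2) (19,13) (15,13)]

Clipped polygon: [(15,8) (56/3,8) (19,19/2) (19,13) (15,13)]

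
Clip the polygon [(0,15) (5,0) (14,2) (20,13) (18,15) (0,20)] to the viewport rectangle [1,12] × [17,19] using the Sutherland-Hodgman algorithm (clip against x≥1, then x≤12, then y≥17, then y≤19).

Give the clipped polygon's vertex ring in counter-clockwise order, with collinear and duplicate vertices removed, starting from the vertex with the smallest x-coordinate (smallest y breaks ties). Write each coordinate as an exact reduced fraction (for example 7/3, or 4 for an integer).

Clipped polygon: [(1,17) (54/5,17) (18/5,19) (1,19)]

1. After x ≥ 1: [(1,12) (5,0) (14,2) (20,13) (18,15) (1,355/18)]
2. After x ≤ 12: [(1,12) (5,0) (12,14/9) (12,50/3) (1,355/18)]
3. After y ≥ 17: [(1,17) (54/5,17) (1,355/18)]
4. After y ≤ 19: [(1,19) (1,17) (54/5,17) (18/5,19)]
5. Canonical ring: [(1,17) (54/5,17) (18/5,19) (1,19)]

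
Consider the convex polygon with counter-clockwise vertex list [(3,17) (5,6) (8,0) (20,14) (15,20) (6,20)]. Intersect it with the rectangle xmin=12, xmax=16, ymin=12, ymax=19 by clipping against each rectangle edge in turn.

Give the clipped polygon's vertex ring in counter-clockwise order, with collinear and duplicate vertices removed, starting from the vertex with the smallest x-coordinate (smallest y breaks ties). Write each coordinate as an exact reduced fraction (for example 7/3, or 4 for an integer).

1. After x ≥ 12: [(12,14/3) (20,14) (15,20) (12,20)]
2. After x ≤ 16: [(12,14/3) (16,28/3) (16,94/5) (15,20) (12,20)]
3. After y ≥ 12: [(12,12) (16,12) (16,94/5) (15,20) (12,20)]
4. After y ≤ 19: [(12,19) (12,12) (16,12) (16,94/5) (95/6,19)]
5. Canonical ring: [(12,12) (16,12) (16,94/5) (95/6,19) (12,19)]

Clipped polygon: [(12,12) (16,12) (16,94/5) (95/6,19) (12,19)]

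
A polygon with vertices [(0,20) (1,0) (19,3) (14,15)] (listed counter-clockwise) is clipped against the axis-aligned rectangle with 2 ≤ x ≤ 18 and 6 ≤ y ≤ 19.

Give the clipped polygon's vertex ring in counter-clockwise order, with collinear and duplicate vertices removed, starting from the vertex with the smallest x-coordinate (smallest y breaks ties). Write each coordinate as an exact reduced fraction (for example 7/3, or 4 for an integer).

Clipped polygon: [(2,6) (71/4,6) (14,15) (14/5,19) (2,19)]

1. After x ≥ 2: [(2,135/7) (2,1/6) (19,3) (14,15)]
2. After x ≤ 18: [(2,135/7) (2,1/6) (18,17/6) (18,27/5) (14,15)]
3. After y ≥ 6: [(2,135/7) (2,6) (71/4,6) (14,15)]
4. After y ≤ 19: [(14/5,19) (2,19) (2,6) (71/4,6) (14,15)]
5. Canonical ring: [(2,6) (71/4,6) (14,15) (14/5,19) (2,19)]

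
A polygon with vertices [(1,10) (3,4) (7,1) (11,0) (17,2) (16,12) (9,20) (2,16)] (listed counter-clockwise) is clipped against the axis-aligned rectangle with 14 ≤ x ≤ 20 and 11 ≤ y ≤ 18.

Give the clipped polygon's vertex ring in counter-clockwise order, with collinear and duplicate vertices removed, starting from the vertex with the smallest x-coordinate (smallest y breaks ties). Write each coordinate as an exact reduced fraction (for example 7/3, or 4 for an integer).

Clipped polygon: [(14,11) (161/10,11) (16,12) (14,100/7)]

1. After x ≥ 14: [(14,1) (17,2) (16,12) (14,100/7)]
2. After x ≤ 20: [(14,1) (17,2) (16,12) (14,100/7)]
3. After y ≥ 11: [(14,11) (161/10,11) (16,12) (14,100/7)]
4. After y ≤ 18: [(14,11) (161/10,11) (16,12) (14,100/7)]
5. Canonical ring: [(14,11) (161/10,11) (16,12) (14,100/7)]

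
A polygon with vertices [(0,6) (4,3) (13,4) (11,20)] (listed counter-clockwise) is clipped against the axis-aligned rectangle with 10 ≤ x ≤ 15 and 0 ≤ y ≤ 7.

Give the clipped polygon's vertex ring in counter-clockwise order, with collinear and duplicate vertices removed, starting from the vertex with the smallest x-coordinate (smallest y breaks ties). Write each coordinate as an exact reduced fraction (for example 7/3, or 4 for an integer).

Clipped polygon: [(10,11/3) (13,4) (101/8,7) (10,7)]

1. After x ≥ 10: [(10,206/11) (10,11/3) (13,4) (11,20)]
2. After x ≤ 15: [(10,206/11) (10,11/3) (13,4) (11,20)]
3. After y ≥ 0: [(10,206/11) (10,11/3) (13,4) (11,20)]
4. After y ≤ 7: [(10,7) (10,11/3) (13,4) (101/8,7)]
5. Canonical ring: [(10,11/3) (13,4) (101/8,7) (10,7)]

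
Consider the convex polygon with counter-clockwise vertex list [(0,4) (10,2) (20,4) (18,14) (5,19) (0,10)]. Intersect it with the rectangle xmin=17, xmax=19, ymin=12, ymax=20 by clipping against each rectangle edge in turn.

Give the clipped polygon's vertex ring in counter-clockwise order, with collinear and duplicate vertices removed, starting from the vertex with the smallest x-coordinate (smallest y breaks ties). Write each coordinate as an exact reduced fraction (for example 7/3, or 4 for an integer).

Clipped polygon: [(17,12) (92/5,12) (18,14) (17,187/13)]

1. After x ≥ 17: [(17,17/5) (20,4) (18,14) (17,187/13)]
2. After x ≤ 19: [(17,17/5) (19,19/5) (19,9) (18,14) (17,187/13)]
3. After y ≥ 12: [(17,12) (92/5,12) (18,14) (17,187/13)]
4. After y ≤ 20: [(17,12) (92/5,12) (18,14) (17,187/13)]
5. Canonical ring: [(17,12) (92/5,12) (18,14) (17,187/13)]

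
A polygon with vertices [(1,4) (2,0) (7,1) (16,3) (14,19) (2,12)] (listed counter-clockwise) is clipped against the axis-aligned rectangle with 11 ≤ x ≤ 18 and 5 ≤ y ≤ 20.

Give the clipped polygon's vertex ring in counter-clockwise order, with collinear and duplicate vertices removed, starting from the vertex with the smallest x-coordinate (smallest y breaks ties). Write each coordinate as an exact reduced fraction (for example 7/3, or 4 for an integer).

Clipped polygon: [(11,5) (63/4,5) (14,19) (11,69/4)]

1. After x ≥ 11: [(11,17/9) (16,3) (14,19) (11,69/4)]
2. After x ≤ 18: [(11,17/9) (16,3) (14,19) (11,69/4)]
3. After y ≥ 5: [(11,5) (63/4,5) (14,19) (11,69/4)]
4. After y ≤ 20: [(11,5) (63/4,5) (14,19) (11,69/4)]
5. Canonical ring: [(11,5) (63/4,5) (14,19) (11,69/4)]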